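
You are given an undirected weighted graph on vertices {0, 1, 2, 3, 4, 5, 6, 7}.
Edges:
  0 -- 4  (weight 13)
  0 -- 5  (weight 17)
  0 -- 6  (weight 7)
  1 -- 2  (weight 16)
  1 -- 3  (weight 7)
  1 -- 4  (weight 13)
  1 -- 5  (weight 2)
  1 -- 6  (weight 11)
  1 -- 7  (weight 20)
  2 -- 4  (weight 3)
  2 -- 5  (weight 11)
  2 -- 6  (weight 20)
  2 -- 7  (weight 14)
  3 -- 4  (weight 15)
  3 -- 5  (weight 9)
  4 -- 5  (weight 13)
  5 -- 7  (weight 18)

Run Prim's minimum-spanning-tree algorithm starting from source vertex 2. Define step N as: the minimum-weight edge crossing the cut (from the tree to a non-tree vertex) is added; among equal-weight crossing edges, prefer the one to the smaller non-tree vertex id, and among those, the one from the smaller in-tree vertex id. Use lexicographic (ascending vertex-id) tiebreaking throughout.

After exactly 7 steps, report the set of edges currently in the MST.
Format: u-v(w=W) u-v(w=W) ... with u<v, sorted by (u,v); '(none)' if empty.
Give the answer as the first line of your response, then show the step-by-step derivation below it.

0-6(w=7) 1-3(w=7) 1-5(w=2) 1-6(w=11) 2-4(w=3) 2-5(w=11) 2-7(w=14)

step 1: add edge 2-4 (w=3); MST = {2-4(w=3)}
step 2: add edge 2-5 (w=11); MST = {2-4(w=3) 2-5(w=11)}
step 3: add edge 1-5 (w=2); MST = {1-5(w=2) 2-4(w=3) 2-5(w=11)}
step 4: add edge 1-3 (w=7); MST = {1-3(w=7) 1-5(w=2) 2-4(w=3) 2-5(w=11)}
step 5: add edge 1-6 (w=11); MST = {1-3(w=7) 1-5(w=2) 1-6(w=11) 2-4(w=3) 2-5(w=11)}
step 6: add edge 0-6 (w=7); MST = {0-6(w=7) 1-3(w=7) 1-5(w=2) 1-6(w=11) 2-4(w=3) 2-5(w=11)}
step 7: add edge 2-7 (w=14); MST = {0-6(w=7) 1-3(w=7) 1-5(w=2) 1-6(w=11) 2-4(w=3) 2-5(w=11) 2-7(w=14)}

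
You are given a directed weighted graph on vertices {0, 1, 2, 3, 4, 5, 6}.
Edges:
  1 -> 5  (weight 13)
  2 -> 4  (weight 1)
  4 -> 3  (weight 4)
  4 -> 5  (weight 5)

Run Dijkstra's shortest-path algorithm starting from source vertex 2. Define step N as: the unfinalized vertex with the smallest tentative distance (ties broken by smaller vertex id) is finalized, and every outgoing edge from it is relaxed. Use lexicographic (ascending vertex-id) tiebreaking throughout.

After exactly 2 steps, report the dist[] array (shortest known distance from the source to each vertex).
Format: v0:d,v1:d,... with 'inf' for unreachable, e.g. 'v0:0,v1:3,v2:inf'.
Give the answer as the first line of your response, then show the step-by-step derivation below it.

v0:inf,v1:inf,v2:0,v3:5,v4:1,v5:6,v6:inf

step 1: dist = v0:inf,v1:inf,v2:0,v3:inf,v4:1,v5:inf,v6:inf
step 2: dist = v0:inf,v1:inf,v2:0,v3:5,v4:1,v5:6,v6:inf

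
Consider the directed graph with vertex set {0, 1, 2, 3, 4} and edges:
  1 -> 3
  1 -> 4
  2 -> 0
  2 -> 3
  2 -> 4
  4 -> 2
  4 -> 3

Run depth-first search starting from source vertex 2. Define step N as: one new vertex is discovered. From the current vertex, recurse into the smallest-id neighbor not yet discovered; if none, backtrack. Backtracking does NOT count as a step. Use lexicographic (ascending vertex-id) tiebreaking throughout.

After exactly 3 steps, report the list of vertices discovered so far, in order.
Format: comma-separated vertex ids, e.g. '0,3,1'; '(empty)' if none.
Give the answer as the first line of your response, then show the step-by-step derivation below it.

2,0,3

step 1: discover 2; path=2; order=2
step 2: discover 0; path=2>0; order=2,0
step 3: discover 3; path=2>3; order=2,0,3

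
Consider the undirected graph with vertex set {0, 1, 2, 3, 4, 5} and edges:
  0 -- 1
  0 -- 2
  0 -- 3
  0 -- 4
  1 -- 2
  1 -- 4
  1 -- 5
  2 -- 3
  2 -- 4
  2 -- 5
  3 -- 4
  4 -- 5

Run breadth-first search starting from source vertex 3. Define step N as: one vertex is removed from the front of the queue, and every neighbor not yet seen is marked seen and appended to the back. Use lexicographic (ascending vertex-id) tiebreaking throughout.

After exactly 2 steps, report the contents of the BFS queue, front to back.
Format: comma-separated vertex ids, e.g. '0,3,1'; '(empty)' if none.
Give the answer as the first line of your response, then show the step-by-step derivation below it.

2,4,1

step 1: dequeue 3; queue=[0,2,4]; order=3
step 2: dequeue 0; queue=[2,4,1]; order=3,0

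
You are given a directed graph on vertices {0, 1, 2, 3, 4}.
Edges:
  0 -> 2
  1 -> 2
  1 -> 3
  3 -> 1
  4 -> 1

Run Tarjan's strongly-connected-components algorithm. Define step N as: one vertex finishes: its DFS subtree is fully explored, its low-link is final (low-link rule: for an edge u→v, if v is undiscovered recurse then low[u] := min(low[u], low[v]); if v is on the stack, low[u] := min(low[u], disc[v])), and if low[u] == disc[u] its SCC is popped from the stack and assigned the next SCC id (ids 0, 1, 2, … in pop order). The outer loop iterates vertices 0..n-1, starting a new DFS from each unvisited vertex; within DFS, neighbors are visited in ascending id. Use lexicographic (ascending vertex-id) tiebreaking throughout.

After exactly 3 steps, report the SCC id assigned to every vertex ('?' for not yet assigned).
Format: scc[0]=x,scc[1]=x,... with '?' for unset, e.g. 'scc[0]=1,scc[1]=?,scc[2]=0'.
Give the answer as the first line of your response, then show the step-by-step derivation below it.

scc[0]=1,scc[1]=?,scc[2]=0,scc[3]=?,scc[4]=?

step 1: low=(low[0]=0,low[1]=?,low[2]=1,low[3]=?,low[4]=?); scc=(scc[0]=?,scc[1]=?,scc[2]=0,scc[3]=?,scc[4]=?)
step 2: low=(low[0]=0,low[1]=?,low[2]=1,low[3]=?,low[4]=?); scc=(scc[0]=1,scc[1]=?,scc[2]=0,scc[3]=?,scc[4]=?)
step 3: low=(low[0]=0,low[1]=2,low[2]=1,low[3]=2,low[4]=?); scc=(scc[0]=1,scc[1]=?,scc[2]=0,scc[3]=?,scc[4]=?)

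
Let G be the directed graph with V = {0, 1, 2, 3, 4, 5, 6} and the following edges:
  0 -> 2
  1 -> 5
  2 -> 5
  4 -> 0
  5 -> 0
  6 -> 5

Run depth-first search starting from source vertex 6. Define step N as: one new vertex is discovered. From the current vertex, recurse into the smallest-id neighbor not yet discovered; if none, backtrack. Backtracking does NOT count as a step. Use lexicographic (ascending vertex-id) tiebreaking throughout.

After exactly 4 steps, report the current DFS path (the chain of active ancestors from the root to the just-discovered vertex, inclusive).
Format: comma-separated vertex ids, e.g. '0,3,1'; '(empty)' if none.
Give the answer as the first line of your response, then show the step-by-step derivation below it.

6,5,0,2

step 1: discover 6; path=6; order=6
step 2: discover 5; path=6>5; order=6,5
step 3: discover 0; path=6>5>0; order=6,5,0
step 4: discover 2; path=6>5>0>2; order=6,5,0,2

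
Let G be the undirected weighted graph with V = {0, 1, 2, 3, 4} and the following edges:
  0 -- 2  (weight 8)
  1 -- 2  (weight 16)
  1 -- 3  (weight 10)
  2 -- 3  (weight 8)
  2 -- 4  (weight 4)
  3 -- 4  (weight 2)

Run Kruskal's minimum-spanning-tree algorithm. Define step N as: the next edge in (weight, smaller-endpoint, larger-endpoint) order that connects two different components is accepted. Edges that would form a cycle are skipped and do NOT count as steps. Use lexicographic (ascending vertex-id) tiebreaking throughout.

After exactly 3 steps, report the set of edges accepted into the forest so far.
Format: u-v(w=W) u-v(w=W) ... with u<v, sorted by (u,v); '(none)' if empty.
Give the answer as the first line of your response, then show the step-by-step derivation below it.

0-2(w=8) 2-4(w=4) 3-4(w=2)

step 1: add edge 3-4 (w=2); MST = {3-4(w=2)}
step 2: add edge 2-4 (w=4); MST = {2-4(w=4) 3-4(w=2)}
step 3: add edge 0-2 (w=8); MST = {0-2(w=8) 2-4(w=4) 3-4(w=2)}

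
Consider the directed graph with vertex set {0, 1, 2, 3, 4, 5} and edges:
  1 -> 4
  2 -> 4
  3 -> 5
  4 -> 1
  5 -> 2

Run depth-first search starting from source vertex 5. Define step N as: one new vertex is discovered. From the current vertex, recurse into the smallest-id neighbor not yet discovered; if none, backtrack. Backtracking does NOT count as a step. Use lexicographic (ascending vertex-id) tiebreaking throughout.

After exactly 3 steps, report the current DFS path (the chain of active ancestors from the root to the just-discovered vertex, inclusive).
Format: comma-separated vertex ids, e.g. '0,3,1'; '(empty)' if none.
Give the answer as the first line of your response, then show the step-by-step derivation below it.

5,2,4

step 1: discover 5; path=5; order=5
step 2: discover 2; path=5>2; order=5,2
step 3: discover 4; path=5>2>4; order=5,2,4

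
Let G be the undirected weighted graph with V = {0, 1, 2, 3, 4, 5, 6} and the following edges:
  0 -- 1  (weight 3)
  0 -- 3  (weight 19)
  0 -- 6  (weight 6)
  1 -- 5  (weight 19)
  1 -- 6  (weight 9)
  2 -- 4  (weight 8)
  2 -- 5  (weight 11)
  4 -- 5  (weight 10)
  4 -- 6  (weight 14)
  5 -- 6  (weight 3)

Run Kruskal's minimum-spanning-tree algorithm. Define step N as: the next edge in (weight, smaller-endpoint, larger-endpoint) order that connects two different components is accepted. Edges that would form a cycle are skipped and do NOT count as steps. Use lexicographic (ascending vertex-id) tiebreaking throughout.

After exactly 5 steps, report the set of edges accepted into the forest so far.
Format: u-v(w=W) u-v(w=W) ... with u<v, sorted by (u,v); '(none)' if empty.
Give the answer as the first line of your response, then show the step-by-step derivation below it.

0-1(w=3) 0-6(w=6) 2-4(w=8) 4-5(w=10) 5-6(w=3)

step 1: add edge 0-1 (w=3); MST = {0-1(w=3)}
step 2: add edge 5-6 (w=3); MST = {0-1(w=3) 5-6(w=3)}
step 3: add edge 0-6 (w=6); MST = {0-1(w=3) 0-6(w=6) 5-6(w=3)}
step 4: add edge 2-4 (w=8); MST = {0-1(w=3) 0-6(w=6) 2-4(w=8) 5-6(w=3)}
step 5: add edge 4-5 (w=10); MST = {0-1(w=3) 0-6(w=6) 2-4(w=8) 4-5(w=10) 5-6(w=3)}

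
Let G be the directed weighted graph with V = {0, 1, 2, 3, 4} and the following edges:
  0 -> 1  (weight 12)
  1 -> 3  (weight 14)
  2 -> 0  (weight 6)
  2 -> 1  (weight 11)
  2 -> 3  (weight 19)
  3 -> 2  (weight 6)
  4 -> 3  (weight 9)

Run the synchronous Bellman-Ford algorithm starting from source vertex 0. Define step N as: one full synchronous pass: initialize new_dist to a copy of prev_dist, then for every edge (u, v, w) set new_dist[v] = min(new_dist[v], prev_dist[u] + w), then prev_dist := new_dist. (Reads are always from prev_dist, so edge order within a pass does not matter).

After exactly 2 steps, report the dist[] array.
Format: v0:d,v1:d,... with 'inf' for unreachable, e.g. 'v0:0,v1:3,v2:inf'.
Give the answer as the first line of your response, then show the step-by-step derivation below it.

v0:0,v1:12,v2:inf,v3:26,v4:inf

step 1: dist = v0:0,v1:12,v2:inf,v3:inf,v4:inf
step 2: dist = v0:0,v1:12,v2:inf,v3:26,v4:inf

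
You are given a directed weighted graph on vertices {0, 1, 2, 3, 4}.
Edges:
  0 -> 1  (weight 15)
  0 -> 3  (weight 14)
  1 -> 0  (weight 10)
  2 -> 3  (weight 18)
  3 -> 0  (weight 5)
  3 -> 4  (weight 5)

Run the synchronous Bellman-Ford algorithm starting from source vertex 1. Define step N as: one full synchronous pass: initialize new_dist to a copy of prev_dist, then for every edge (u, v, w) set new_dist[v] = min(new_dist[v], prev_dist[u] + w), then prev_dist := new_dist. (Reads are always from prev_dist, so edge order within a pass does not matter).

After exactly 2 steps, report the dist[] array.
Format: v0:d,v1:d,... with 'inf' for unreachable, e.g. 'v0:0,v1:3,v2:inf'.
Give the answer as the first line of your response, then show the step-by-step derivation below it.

v0:10,v1:0,v2:inf,v3:24,v4:inf

step 1: dist = v0:10,v1:0,v2:inf,v3:inf,v4:inf
step 2: dist = v0:10,v1:0,v2:inf,v3:24,v4:inf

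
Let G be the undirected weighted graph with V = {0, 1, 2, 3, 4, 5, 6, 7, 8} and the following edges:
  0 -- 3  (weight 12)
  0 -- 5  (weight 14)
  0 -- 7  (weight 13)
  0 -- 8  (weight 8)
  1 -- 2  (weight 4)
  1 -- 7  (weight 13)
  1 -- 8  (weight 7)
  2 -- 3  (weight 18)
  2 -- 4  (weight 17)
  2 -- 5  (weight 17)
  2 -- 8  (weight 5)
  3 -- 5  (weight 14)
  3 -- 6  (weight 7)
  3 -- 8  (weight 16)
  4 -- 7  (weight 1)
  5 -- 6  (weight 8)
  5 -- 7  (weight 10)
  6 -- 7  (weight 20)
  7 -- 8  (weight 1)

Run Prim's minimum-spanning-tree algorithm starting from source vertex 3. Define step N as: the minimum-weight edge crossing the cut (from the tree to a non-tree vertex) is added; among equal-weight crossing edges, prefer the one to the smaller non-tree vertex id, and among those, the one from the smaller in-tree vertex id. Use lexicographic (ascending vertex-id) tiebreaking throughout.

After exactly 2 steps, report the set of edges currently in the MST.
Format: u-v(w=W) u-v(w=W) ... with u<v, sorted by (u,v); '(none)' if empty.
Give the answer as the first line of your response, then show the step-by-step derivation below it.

3-6(w=7) 5-6(w=8)

step 1: add edge 3-6 (w=7); MST = {3-6(w=7)}
step 2: add edge 5-6 (w=8); MST = {3-6(w=7) 5-6(w=8)}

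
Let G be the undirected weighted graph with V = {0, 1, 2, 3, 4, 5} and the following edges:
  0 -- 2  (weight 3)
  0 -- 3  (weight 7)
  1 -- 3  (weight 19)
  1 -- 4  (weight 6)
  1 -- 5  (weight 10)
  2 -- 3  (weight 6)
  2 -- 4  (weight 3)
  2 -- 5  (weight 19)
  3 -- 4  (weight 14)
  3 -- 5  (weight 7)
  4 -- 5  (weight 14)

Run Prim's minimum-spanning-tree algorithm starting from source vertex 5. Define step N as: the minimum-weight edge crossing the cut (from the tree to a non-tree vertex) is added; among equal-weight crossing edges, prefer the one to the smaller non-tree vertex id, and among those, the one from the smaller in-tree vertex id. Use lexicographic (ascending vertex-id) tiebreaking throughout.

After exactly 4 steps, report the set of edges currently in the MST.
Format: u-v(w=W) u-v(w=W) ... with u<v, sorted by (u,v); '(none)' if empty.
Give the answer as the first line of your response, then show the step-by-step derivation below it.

0-2(w=3) 2-3(w=6) 2-4(w=3) 3-5(w=7)

step 1: add edge 3-5 (w=7); MST = {3-5(w=7)}
step 2: add edge 2-3 (w=6); MST = {2-3(w=6) 3-5(w=7)}
step 3: add edge 0-2 (w=3); MST = {0-2(w=3) 2-3(w=6) 3-5(w=7)}
step 4: add edge 2-4 (w=3); MST = {0-2(w=3) 2-3(w=6) 2-4(w=3) 3-5(w=7)}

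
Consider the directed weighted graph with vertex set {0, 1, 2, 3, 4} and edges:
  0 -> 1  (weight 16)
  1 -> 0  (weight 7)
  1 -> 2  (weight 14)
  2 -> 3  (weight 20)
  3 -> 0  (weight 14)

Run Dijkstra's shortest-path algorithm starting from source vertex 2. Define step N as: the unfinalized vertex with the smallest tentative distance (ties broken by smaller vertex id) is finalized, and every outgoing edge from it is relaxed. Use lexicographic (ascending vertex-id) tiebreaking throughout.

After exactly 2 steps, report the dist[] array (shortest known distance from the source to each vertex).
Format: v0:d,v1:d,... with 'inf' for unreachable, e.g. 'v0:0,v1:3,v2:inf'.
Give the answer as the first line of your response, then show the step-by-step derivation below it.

v0:34,v1:inf,v2:0,v3:20,v4:inf

step 1: dist = v0:inf,v1:inf,v2:0,v3:20,v4:inf
step 2: dist = v0:34,v1:inf,v2:0,v3:20,v4:inf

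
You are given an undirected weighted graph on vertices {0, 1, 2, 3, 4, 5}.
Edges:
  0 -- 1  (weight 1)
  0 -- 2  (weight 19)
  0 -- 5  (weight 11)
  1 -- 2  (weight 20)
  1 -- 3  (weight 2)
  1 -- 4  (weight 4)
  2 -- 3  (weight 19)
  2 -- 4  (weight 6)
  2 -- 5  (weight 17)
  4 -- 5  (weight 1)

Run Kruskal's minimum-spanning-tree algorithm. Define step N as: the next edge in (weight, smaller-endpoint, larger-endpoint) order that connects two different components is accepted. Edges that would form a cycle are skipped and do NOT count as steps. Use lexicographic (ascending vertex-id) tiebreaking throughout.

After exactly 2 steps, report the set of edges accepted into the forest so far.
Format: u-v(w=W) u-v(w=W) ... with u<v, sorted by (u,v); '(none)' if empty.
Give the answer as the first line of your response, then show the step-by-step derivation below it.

0-1(w=1) 4-5(w=1)

step 1: add edge 0-1 (w=1); MST = {0-1(w=1)}
step 2: add edge 4-5 (w=1); MST = {0-1(w=1) 4-5(w=1)}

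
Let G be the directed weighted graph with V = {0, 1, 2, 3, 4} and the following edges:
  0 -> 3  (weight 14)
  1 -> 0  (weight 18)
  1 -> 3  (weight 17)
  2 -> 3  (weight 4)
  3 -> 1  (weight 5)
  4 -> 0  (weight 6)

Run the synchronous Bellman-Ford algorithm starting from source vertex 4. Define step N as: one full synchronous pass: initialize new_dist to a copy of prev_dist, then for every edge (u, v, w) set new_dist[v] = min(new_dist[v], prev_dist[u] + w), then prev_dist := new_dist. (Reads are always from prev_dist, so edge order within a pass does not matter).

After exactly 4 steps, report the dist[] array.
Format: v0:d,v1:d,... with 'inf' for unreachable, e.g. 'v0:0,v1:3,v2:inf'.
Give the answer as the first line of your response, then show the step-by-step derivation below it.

v0:6,v1:25,v2:inf,v3:20,v4:0

step 1: dist = v0:6,v1:inf,v2:inf,v3:inf,v4:0
step 2: dist = v0:6,v1:inf,v2:inf,v3:20,v4:0
step 3: dist = v0:6,v1:25,v2:inf,v3:20,v4:0
step 4: dist = v0:6,v1:25,v2:inf,v3:20,v4:0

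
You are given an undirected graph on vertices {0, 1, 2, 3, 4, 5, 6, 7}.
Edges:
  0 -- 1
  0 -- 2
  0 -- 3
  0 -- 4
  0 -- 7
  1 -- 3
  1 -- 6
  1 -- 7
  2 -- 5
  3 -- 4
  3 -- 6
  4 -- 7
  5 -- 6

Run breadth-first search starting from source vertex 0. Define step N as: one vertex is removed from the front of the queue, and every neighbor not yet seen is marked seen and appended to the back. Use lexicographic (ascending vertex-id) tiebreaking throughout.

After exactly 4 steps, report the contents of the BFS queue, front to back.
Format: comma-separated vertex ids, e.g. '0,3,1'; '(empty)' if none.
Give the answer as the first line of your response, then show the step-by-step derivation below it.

4,7,6,5

step 1: dequeue 0; queue=[1,2,3,4,7]; order=0
step 2: dequeue 1; queue=[2,3,4,7,6]; order=0,1
step 3: dequeue 2; queue=[3,4,7,6,5]; order=0,1,2
step 4: dequeue 3; queue=[4,7,6,5]; order=0,1,2,3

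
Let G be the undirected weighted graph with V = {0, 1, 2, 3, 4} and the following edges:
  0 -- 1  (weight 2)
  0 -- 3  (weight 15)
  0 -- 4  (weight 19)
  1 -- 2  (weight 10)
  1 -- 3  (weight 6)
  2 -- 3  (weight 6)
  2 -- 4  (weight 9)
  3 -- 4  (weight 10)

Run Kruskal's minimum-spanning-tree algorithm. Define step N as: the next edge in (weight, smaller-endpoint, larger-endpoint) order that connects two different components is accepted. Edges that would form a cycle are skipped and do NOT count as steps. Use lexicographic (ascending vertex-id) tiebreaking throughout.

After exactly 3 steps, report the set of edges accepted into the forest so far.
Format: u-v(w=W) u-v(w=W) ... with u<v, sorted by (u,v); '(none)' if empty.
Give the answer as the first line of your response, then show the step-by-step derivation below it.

0-1(w=2) 1-3(w=6) 2-3(w=6)

step 1: add edge 0-1 (w=2); MST = {0-1(w=2)}
step 2: add edge 1-3 (w=6); MST = {0-1(w=2) 1-3(w=6)}
step 3: add edge 2-3 (w=6); MST = {0-1(w=2) 1-3(w=6) 2-3(w=6)}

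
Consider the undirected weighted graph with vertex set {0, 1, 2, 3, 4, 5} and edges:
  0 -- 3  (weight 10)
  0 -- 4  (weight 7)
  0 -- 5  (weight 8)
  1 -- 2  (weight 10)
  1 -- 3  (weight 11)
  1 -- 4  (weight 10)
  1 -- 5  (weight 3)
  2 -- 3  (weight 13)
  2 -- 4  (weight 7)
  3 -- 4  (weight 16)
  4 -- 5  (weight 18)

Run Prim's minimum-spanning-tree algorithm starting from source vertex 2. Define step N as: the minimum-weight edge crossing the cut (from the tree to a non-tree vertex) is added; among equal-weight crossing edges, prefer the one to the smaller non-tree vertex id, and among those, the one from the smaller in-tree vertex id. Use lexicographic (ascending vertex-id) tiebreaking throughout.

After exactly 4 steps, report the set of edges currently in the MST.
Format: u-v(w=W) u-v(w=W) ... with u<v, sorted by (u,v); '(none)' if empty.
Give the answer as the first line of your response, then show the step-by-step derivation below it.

0-4(w=7) 0-5(w=8) 1-5(w=3) 2-4(w=7)

step 1: add edge 2-4 (w=7); MST = {2-4(w=7)}
step 2: add edge 0-4 (w=7); MST = {0-4(w=7) 2-4(w=7)}
step 3: add edge 0-5 (w=8); MST = {0-4(w=7) 0-5(w=8) 2-4(w=7)}
step 4: add edge 1-5 (w=3); MST = {0-4(w=7) 0-5(w=8) 1-5(w=3) 2-4(w=7)}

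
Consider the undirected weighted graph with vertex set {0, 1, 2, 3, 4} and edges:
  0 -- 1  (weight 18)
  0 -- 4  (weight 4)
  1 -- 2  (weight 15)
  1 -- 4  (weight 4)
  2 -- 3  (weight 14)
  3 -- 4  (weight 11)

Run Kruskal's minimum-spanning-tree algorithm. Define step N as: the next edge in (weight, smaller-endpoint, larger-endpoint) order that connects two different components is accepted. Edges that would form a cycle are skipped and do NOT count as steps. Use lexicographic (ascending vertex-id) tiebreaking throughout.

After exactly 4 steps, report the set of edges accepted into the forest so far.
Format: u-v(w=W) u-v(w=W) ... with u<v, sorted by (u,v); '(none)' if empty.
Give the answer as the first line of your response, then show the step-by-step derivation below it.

0-4(w=4) 1-4(w=4) 2-3(w=14) 3-4(w=11)

step 1: add edge 0-4 (w=4); MST = {0-4(w=4)}
step 2: add edge 1-4 (w=4); MST = {0-4(w=4) 1-4(w=4)}
step 3: add edge 3-4 (w=11); MST = {0-4(w=4) 1-4(w=4) 3-4(w=11)}
step 4: add edge 2-3 (w=14); MST = {0-4(w=4) 1-4(w=4) 2-3(w=14) 3-4(w=11)}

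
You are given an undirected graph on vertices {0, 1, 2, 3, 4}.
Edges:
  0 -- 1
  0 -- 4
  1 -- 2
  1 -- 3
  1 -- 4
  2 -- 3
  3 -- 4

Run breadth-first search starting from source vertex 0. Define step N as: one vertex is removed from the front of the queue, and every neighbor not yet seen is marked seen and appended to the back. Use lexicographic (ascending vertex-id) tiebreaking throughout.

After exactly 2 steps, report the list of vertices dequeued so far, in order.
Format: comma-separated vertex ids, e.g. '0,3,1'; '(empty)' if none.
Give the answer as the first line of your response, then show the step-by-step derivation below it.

0,1

step 1: dequeue 0; queue=[1,4]; order=0
step 2: dequeue 1; queue=[4,2,3]; order=0,1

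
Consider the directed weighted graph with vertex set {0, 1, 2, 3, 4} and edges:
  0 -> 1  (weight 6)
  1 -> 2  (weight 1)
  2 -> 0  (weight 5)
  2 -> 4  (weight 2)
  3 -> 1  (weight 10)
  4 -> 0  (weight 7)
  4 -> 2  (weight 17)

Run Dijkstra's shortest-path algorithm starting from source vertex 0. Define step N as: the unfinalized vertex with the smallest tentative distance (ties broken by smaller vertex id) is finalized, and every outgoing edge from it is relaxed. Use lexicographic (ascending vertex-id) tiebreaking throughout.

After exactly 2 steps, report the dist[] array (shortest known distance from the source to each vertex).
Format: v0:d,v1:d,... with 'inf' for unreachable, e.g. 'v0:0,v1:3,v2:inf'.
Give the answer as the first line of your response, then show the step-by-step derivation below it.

v0:0,v1:6,v2:7,v3:inf,v4:inf

step 1: dist = v0:0,v1:6,v2:inf,v3:inf,v4:inf
step 2: dist = v0:0,v1:6,v2:7,v3:inf,v4:inf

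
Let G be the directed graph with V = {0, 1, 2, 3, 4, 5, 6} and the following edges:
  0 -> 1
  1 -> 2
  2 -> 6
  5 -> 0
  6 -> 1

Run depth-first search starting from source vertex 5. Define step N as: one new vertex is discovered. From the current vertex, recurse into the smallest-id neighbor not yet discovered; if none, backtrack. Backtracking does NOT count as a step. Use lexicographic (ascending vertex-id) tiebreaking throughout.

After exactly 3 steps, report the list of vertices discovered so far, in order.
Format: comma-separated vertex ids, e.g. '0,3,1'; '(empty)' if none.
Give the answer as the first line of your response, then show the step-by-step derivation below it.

5,0,1

step 1: discover 5; path=5; order=5
step 2: discover 0; path=5>0; order=5,0
step 3: discover 1; path=5>0>1; order=5,0,1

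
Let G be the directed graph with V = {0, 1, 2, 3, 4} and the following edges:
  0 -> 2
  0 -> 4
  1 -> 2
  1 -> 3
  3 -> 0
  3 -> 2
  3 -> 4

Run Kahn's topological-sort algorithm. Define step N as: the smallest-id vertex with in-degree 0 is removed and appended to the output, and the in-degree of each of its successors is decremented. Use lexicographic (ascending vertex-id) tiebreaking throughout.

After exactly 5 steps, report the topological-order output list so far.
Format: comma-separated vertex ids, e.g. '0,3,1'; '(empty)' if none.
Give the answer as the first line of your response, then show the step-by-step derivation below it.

1,3,0,2,4

step 1: output 1; order=[1]; indeg=(1,0,2,0,2)
step 2: output 3; order=[1,3]; indeg=(0,0,1,0,1)
step 3: output 0; order=[1,3,0]; indeg=(0,0,0,0,0)
step 4: output 2; order=[1,3,0,2]; indeg=(0,0,0,0,0)
step 5: output 4; order=[1,3,0,2,4]; indeg=(0,0,0,0,0)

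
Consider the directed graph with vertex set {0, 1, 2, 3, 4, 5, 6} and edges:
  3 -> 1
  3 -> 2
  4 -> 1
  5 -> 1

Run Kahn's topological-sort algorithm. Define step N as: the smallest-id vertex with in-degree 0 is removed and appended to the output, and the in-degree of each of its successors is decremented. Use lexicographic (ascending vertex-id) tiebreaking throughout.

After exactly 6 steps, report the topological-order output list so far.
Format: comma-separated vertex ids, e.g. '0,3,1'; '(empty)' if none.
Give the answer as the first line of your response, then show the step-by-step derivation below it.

0,3,2,4,5,1

step 1: output 0; order=[0]; indeg=(0,3,1,0,0,0,0)
step 2: output 3; order=[0,3]; indeg=(0,2,0,0,0,0,0)
step 3: output 2; order=[0,3,2]; indeg=(0,2,0,0,0,0,0)
step 4: output 4; order=[0,3,2,4]; indeg=(0,1,0,0,0,0,0)
step 5: output 5; order=[0,3,2,4,5]; indeg=(0,0,0,0,0,0,0)
step 6: output 1; order=[0,3,2,4,5,1]; indeg=(0,0,0,0,0,0,0)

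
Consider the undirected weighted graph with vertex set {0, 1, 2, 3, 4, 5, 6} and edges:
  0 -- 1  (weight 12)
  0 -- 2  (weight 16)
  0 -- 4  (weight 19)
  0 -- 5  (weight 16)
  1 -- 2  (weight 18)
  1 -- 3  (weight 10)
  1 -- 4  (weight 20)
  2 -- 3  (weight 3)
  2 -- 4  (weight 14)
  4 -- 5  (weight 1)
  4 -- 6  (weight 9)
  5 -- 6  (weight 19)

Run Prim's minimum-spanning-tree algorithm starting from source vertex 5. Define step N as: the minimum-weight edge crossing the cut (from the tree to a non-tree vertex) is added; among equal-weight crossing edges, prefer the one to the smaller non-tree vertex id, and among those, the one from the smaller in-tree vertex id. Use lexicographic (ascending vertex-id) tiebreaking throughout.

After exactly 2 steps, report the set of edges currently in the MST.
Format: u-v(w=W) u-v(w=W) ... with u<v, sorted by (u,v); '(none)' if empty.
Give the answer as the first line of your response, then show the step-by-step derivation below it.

4-5(w=1) 4-6(w=9)

step 1: add edge 4-5 (w=1); MST = {4-5(w=1)}
step 2: add edge 4-6 (w=9); MST = {4-5(w=1) 4-6(w=9)}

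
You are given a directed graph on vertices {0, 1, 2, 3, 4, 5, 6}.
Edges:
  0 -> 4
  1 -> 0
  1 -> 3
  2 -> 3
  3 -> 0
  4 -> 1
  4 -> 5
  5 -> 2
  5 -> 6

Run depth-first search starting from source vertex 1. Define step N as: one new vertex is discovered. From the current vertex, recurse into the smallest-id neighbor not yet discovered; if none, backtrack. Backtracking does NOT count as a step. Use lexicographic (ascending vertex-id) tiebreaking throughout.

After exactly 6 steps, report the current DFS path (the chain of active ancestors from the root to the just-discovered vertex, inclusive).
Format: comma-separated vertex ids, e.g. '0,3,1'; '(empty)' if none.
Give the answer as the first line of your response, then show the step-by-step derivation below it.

1,0,4,5,2,3

step 1: discover 1; path=1; order=1
step 2: discover 0; path=1>0; order=1,0
step 3: discover 4; path=1>0>4; order=1,0,4
step 4: discover 5; path=1>0>4>5; order=1,0,4,5
step 5: discover 2; path=1>0>4>5>2; order=1,0,4,5,2
step 6: discover 3; path=1>0>4>5>2>3; order=1,0,4,5,2,3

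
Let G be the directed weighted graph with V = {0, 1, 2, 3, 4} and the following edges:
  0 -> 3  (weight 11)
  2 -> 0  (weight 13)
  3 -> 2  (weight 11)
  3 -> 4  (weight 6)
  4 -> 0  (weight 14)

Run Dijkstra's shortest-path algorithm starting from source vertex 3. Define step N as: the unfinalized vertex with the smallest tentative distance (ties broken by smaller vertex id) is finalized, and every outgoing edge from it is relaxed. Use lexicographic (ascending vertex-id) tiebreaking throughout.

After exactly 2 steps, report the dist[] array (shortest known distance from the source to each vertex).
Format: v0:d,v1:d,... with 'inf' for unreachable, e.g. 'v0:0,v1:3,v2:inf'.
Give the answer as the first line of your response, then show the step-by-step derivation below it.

v0:20,v1:inf,v2:11,v3:0,v4:6

step 1: dist = v0:inf,v1:inf,v2:11,v3:0,v4:6
step 2: dist = v0:20,v1:inf,v2:11,v3:0,v4:6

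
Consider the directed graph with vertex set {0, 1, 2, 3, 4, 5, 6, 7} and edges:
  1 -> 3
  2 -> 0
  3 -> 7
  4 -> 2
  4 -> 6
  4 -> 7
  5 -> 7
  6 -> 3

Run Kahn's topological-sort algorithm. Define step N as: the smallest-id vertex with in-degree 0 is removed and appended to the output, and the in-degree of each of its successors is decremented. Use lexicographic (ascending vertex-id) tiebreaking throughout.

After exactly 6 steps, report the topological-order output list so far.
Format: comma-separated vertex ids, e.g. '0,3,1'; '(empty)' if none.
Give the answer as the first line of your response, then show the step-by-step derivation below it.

1,4,2,0,5,6

step 1: output 1; order=[1]; indeg=(1,0,1,1,0,0,1,3)
step 2: output 4; order=[1,4]; indeg=(1,0,0,1,0,0,0,2)
step 3: output 2; order=[1,4,2]; indeg=(0,0,0,1,0,0,0,2)
step 4: output 0; order=[1,4,2,0]; indeg=(0,0,0,1,0,0,0,2)
step 5: output 5; order=[1,4,2,0,5]; indeg=(0,0,0,1,0,0,0,1)
step 6: output 6; order=[1,4,2,0,5,6]; indeg=(0,0,0,0,0,0,0,1)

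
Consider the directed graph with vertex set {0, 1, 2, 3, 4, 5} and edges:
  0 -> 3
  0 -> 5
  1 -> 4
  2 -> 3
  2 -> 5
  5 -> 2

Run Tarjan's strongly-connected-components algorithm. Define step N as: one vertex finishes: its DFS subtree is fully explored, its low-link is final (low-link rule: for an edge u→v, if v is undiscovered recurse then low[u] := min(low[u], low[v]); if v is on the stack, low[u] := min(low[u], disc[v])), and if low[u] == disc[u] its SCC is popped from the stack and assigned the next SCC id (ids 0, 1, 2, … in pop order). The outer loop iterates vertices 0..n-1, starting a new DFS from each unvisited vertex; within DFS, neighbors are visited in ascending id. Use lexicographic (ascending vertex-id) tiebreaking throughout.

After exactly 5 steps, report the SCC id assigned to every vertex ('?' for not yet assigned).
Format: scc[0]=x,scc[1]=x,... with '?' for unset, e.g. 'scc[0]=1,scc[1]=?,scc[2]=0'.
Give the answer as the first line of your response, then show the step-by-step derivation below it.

scc[0]=2,scc[1]=?,scc[2]=1,scc[3]=0,scc[4]=3,scc[5]=1

step 1: low=(low[0]=0,low[1]=?,low[2]=?,low[3]=1,low[4]=?,low[5]=?); scc=(scc[0]=?,scc[1]=?,scc[2]=?,scc[3]=0,scc[4]=?,scc[5]=?)
step 2: low=(low[0]=0,low[1]=?,low[2]=2,low[3]=1,low[4]=?,low[5]=2); scc=(scc[0]=?,scc[1]=?,scc[2]=?,scc[3]=0,scc[4]=?,scc[5]=?)
step 3: low=(low[0]=0,low[1]=?,low[2]=2,low[3]=1,low[4]=?,low[5]=2); scc=(scc[0]=?,scc[1]=?,scc[2]=1,scc[3]=0,scc[4]=?,scc[5]=1)
step 4: low=(low[0]=0,low[1]=?,low[2]=2,low[3]=1,low[4]=?,low[5]=2); scc=(scc[0]=2,scc[1]=?,scc[2]=1,scc[3]=0,scc[4]=?,scc[5]=1)
step 5: low=(low[0]=0,low[1]=4,low[2]=2,low[3]=1,low[4]=5,low[5]=2); scc=(scc[0]=2,scc[1]=?,scc[2]=1,scc[3]=0,scc[4]=3,scc[5]=1)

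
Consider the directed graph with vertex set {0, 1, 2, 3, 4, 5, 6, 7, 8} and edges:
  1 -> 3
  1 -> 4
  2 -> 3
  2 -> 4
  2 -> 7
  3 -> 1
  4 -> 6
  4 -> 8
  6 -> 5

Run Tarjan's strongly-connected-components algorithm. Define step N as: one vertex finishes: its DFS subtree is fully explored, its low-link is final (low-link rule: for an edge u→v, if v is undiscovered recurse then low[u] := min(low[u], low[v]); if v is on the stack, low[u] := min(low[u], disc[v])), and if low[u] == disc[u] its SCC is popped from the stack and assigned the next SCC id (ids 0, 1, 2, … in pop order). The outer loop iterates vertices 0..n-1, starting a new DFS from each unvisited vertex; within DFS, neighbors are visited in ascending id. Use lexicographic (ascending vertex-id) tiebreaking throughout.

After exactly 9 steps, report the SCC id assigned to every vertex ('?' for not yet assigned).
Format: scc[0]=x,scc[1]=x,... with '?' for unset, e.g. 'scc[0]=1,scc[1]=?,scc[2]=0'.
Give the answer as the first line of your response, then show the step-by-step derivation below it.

scc[0]=0,scc[1]=5,scc[2]=7,scc[3]=5,scc[4]=4,scc[5]=1,scc[6]=2,scc[7]=6,scc[8]=3

step 1: low=(low[0]=0,low[1]=?,low[2]=?,low[3]=?,low[4]=?,low[5]=?,low[6]=?,low[7]=?,low[8]=?); scc=(scc[0]=0,scc[1]=?,scc[2]=?,scc[3]=?,scc[4]=?,scc[5]=?,scc[6]=?,scc[7]=?,scc[8]=?)
step 2: low=(low[0]=0,low[1]=1,low[2]=?,low[3]=1,low[4]=?,low[5]=?,low[6]=?,low[7]=?,low[8]=?); scc=(scc[0]=0,scc[1]=?,scc[2]=?,scc[3]=?,scc[4]=?,scc[5]=?,scc[6]=?,scc[7]=?,scc[8]=?)
step 3: low=(low[0]=0,low[1]=1,low[2]=?,low[3]=1,low[4]=3,low[5]=5,low[6]=4,low[7]=?,low[8]=?); scc=(scc[0]=0,scc[1]=?,scc[2]=?,scc[3]=?,scc[4]=?,scc[5]=1,scc[6]=?,scc[7]=?,scc[8]=?)
step 4: low=(low[0]=0,low[1]=1,low[2]=?,low[3]=1,low[4]=3,low[5]=5,low[6]=4,low[7]=?,low[8]=?); scc=(scc[0]=0,scc[1]=?,scc[2]=?,scc[3]=?,scc[4]=?,scc[5]=1,scc[6]=2,scc[7]=?,scc[8]=?)
step 5: low=(low[0]=0,low[1]=1,low[2]=?,low[3]=1,low[4]=3,low[5]=5,low[6]=4,low[7]=?,low[8]=6); scc=(scc[0]=0,scc[1]=?,scc[2]=?,scc[3]=?,scc[4]=?,scc[5]=1,scc[6]=2,scc[7]=?,scc[8]=3)
step 6: low=(low[0]=0,low[1]=1,low[2]=?,low[3]=1,low[4]=3,low[5]=5,low[6]=4,low[7]=?,low[8]=6); scc=(scc[0]=0,scc[1]=?,scc[2]=?,scc[3]=?,scc[4]=4,scc[5]=1,scc[6]=2,scc[7]=?,scc[8]=3)
step 7: low=(low[0]=0,low[1]=1,low[2]=?,low[3]=1,low[4]=3,low[5]=5,low[6]=4,low[7]=?,low[8]=6); scc=(scc[0]=0,scc[1]=5,scc[2]=?,scc[3]=5,scc[4]=4,scc[5]=1,scc[6]=2,scc[7]=?,scc[8]=3)
step 8: low=(low[0]=0,low[1]=1,low[2]=7,low[3]=1,low[4]=3,low[5]=5,low[6]=4,low[7]=8,low[8]=6); scc=(scc[0]=0,scc[1]=5,scc[2]=?,scc[3]=5,scc[4]=4,scc[5]=1,scc[6]=2,scc[7]=6,scc[8]=3)
step 9: low=(low[0]=0,low[1]=1,low[2]=7,low[3]=1,low[4]=3,low[5]=5,low[6]=4,low[7]=8,low[8]=6); scc=(scc[0]=0,scc[1]=5,scc[2]=7,scc[3]=5,scc[4]=4,scc[5]=1,scc[6]=2,scc[7]=6,scc[8]=3)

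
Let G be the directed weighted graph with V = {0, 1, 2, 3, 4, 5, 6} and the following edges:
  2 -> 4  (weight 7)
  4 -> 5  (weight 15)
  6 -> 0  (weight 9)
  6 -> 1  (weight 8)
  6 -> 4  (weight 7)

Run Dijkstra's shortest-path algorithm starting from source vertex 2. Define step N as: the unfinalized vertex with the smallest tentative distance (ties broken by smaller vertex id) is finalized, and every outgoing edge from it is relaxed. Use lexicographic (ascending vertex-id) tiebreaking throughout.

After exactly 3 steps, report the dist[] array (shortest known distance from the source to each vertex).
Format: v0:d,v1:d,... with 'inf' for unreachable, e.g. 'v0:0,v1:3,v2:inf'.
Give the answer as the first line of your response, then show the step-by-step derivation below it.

v0:inf,v1:inf,v2:0,v3:inf,v4:7,v5:22,v6:inf

step 1: dist = v0:inf,v1:inf,v2:0,v3:inf,v4:7,v5:inf,v6:inf
step 2: dist = v0:inf,v1:inf,v2:0,v3:inf,v4:7,v5:22,v6:inf
step 3: dist = v0:inf,v1:inf,v2:0,v3:inf,v4:7,v5:22,v6:inf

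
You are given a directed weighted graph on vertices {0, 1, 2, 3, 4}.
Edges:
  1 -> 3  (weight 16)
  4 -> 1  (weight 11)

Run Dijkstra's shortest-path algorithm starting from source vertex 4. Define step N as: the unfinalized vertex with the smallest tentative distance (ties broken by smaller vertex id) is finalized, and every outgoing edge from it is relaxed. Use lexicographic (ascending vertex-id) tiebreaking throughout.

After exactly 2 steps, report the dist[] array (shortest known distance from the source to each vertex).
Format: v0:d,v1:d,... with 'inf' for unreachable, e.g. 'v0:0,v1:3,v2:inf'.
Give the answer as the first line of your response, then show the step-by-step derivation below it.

v0:inf,v1:11,v2:inf,v3:27,v4:0

step 1: dist = v0:inf,v1:11,v2:inf,v3:inf,v4:0
step 2: dist = v0:inf,v1:11,v2:inf,v3:27,v4:0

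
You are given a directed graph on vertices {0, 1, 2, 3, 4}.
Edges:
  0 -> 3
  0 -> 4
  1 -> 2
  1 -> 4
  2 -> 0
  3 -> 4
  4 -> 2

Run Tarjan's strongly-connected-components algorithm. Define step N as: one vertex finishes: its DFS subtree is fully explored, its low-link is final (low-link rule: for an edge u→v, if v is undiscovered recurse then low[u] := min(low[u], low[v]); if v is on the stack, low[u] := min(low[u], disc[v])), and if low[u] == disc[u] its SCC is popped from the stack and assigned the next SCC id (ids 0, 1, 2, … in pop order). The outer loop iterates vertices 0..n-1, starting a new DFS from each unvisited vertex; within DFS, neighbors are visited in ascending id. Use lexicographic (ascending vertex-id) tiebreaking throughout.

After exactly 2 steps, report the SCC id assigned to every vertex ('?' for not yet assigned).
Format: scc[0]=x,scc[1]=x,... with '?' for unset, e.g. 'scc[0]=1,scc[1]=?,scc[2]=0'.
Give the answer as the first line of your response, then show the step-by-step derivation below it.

scc[0]=?,scc[1]=?,scc[2]=?,scc[3]=?,scc[4]=?

step 1: low=(low[0]=0,low[1]=?,low[2]=0,low[3]=1,low[4]=2); scc=(scc[0]=?,scc[1]=?,scc[2]=?,scc[3]=?,scc[4]=?)
step 2: low=(low[0]=0,low[1]=?,low[2]=0,low[3]=1,low[4]=0); scc=(scc[0]=?,scc[1]=?,scc[2]=?,scc[3]=?,scc[4]=?)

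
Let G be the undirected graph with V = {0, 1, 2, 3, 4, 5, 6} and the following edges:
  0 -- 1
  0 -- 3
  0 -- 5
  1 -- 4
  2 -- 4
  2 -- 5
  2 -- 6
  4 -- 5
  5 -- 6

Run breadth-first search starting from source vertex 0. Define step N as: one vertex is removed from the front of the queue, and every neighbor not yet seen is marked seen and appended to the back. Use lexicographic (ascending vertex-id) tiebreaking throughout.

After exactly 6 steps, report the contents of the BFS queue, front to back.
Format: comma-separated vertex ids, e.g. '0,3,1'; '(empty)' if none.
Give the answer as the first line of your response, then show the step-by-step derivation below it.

6

step 1: dequeue 0; queue=[1,3,5]; order=0
step 2: dequeue 1; queue=[3,5,4]; order=0,1
step 3: dequeue 3; queue=[5,4]; order=0,1,3
step 4: dequeue 5; queue=[4,2,6]; order=0,1,3,5
step 5: dequeue 4; queue=[2,6]; order=0,1,3,5,4
step 6: dequeue 2; queue=[6]; order=0,1,3,5,4,2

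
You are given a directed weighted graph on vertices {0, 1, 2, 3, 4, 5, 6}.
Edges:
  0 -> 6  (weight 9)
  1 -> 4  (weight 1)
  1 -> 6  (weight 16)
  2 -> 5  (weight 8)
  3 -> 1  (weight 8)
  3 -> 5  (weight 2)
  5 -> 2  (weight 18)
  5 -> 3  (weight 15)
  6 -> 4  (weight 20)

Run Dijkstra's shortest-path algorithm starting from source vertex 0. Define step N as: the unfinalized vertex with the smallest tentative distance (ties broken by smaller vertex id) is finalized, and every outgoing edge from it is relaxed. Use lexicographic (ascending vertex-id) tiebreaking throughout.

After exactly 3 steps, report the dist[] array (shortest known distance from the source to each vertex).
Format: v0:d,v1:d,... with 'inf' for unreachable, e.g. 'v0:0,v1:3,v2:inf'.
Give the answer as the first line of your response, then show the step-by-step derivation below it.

v0:0,v1:inf,v2:inf,v3:inf,v4:29,v5:inf,v6:9

step 1: dist = v0:0,v1:inf,v2:inf,v3:inf,v4:inf,v5:inf,v6:9
step 2: dist = v0:0,v1:inf,v2:inf,v3:inf,v4:29,v5:inf,v6:9
step 3: dist = v0:0,v1:inf,v2:inf,v3:inf,v4:29,v5:inf,v6:9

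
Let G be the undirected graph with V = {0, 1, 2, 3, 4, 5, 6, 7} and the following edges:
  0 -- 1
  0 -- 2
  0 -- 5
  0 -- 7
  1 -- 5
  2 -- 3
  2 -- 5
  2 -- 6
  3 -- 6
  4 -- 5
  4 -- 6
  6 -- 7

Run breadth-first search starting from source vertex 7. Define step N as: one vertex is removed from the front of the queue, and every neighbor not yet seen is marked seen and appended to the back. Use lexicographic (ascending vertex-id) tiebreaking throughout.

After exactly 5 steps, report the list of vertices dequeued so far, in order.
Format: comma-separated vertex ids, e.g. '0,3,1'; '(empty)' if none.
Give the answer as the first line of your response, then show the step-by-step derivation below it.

7,0,6,1,2

step 1: dequeue 7; queue=[0,6]; order=7
step 2: dequeue 0; queue=[6,1,2,5]; order=7,0
step 3: dequeue 6; queue=[1,2,5,3,4]; order=7,0,6
step 4: dequeue 1; queue=[2,5,3,4]; order=7,0,6,1
step 5: dequeue 2; queue=[5,3,4]; order=7,0,6,1,2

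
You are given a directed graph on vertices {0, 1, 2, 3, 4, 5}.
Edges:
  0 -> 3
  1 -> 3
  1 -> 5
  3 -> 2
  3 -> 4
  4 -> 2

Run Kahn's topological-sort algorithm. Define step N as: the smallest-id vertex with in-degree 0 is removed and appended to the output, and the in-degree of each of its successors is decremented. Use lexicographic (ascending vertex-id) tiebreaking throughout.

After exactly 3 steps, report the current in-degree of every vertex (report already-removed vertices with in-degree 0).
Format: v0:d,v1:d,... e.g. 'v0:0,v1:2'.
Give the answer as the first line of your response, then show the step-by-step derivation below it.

v0:0,v1:0,v2:1,v3:0,v4:0,v5:0

step 1: output 0; order=[0]; indeg=(0,0,2,1,1,1)
step 2: output 1; order=[0,1]; indeg=(0,0,2,0,1,0)
step 3: output 3; order=[0,1,3]; indeg=(0,0,1,0,0,0)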